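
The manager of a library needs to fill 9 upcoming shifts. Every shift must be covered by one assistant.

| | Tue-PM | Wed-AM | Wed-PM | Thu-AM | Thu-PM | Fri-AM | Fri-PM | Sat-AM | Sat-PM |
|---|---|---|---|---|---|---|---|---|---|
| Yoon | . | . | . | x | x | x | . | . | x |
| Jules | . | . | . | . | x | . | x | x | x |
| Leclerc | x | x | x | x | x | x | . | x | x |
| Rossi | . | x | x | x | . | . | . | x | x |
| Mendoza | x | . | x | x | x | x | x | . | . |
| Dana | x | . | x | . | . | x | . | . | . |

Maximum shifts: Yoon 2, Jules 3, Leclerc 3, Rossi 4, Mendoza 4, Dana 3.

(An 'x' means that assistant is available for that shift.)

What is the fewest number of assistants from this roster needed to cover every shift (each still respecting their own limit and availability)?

3

9 slots to fill and no one can take more than 4, so at least ⌈9/4⌉ = 3 assistants are needed.
Yoon, Leclerc, and Mendoza alone can cover everything: Tue-PM→Leclerc, Wed-AM→Leclerc, Wed-PM→Mendoza, Thu-AM→Yoon, Thu-PM→Mendoza, Fri-AM→Mendoza, Fri-PM→Mendoza, Sat-AM→Leclerc, Sat-PM→Yoon.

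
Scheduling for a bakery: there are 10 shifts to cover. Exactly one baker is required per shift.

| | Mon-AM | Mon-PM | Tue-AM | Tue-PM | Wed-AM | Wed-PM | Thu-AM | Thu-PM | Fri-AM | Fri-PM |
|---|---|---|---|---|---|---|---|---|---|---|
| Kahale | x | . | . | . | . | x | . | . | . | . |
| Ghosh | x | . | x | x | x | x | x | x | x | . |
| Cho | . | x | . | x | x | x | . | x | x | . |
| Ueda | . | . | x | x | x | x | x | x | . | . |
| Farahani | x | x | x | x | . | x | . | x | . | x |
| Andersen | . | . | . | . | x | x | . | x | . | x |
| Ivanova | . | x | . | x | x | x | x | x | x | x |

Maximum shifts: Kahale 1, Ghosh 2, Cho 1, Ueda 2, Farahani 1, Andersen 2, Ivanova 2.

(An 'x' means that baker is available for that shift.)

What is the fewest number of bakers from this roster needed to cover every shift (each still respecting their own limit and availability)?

10 slots to fill and no one can take more than 2, so at least ⌈10/2⌉ = 5 bakers are needed.
Any 5 bakers together have capacity at most 2+2+2+2+1 = 9 < 10 slots, so 5 can never suffice.
Kahale, Ghosh, Cho, Ueda, Andersen, and Ivanova alone can cover everything: Mon-AM→Kahale, Mon-PM→Cho, Tue-AM→Ghosh, Tue-PM→Ueda, Wed-AM→Ueda, Wed-PM→Ivanova, Thu-AM→Ghosh, Thu-PM→Andersen, Fri-AM→Ivanova, Fri-PM→Andersen.

6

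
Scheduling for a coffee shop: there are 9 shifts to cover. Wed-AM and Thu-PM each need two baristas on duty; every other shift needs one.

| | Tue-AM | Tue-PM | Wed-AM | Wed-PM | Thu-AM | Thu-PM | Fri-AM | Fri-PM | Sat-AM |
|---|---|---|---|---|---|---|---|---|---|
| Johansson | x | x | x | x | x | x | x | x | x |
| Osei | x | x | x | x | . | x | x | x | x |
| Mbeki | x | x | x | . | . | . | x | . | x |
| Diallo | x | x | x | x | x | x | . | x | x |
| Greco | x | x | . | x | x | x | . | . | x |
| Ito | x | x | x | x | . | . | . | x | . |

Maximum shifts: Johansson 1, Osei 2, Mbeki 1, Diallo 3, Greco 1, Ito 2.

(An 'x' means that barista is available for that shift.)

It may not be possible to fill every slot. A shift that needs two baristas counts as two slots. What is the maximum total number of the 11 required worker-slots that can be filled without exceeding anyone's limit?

10

Total capacity across all baristas is 1+2+1+3+1+2 = 10, and 11 slots are needed, so at most 10 can be filled.
An assignment achieving 10: Tue-AM→Ito, Tue-PM→Ito, Wed-AM→Mbeki+Diallo, Wed-PM→Greco, Thu-AM→Johansson, Thu-PM→Osei+Diallo, Fri-AM→Osei, Fri-PM→Diallo.
Loads: Johansson 1/1, Osei 2/2, Mbeki 1/1, Diallo 3/3, Greco 1/1, Ito 2/2.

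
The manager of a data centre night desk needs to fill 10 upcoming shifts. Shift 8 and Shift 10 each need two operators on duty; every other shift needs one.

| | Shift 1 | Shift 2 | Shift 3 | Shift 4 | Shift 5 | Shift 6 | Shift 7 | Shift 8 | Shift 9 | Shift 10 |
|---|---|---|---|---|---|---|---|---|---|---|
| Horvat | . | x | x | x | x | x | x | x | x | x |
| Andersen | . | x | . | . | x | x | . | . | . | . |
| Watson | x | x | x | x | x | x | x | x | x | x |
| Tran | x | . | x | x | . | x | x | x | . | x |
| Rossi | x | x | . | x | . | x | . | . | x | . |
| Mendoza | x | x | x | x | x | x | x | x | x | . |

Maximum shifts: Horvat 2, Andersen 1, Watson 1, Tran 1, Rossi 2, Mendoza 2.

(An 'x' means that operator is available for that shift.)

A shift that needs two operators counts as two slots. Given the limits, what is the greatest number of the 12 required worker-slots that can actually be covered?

9

Total capacity across all operators is 2+1+1+1+2+2 = 9, and 12 slots are needed, so at most 9 can be filled.
An assignment achieving 9: Shift 1→Tran, Shift 2→Rossi, Shift 3→Horvat, Shift 5→Andersen, Shift 7→Mendoza, Shift 8→Mendoza, Shift 9→Rossi, Shift 10→Horvat+Watson.
Loads: Horvat 2/2, Andersen 1/1, Watson 1/1, Tran 1/1, Rossi 2/2, Mendoza 2/2.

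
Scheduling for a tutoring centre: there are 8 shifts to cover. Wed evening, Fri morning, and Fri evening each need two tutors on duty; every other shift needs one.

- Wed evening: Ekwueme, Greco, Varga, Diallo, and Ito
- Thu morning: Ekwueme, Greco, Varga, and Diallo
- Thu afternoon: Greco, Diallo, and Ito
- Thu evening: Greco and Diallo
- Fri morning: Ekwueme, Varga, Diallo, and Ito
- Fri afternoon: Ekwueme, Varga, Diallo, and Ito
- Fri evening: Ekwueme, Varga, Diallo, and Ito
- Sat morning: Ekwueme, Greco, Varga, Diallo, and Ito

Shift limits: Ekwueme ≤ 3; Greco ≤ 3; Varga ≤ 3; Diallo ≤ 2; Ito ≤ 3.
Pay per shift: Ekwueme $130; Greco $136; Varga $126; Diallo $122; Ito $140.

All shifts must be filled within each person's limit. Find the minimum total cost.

Picking the cheapest available tutor for each shift independently would cost $1354, but that ignores the shift limits.
An optimal schedule: Wed evening→Greco+Varga, Thu morning→Ekwueme, Thu afternoon→Greco, Thu evening→Greco, Fri morning→Varga+Diallo, Fri afternoon→Ekwueme, Fri evening→Varga+Diallo, Sat morning→Ekwueme.
Total: 136 + 126 + 130 + 136 + 136 + 126 + 122 + 130 + 126 + 122 + 130 = $1420.

$1420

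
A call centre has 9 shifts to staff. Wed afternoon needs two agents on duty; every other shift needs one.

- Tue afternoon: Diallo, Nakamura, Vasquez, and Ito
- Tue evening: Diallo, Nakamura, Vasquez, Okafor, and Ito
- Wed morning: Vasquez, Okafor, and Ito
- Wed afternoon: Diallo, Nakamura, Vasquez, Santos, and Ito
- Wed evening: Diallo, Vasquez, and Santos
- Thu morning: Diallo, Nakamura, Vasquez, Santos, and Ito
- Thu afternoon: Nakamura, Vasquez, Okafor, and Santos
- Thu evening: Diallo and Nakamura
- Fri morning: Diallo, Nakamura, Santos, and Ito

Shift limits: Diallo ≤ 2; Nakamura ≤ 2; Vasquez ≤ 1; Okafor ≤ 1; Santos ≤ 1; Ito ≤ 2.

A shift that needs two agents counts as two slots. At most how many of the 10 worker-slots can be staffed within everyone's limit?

Total capacity across all agents is 2+2+1+1+1+2 = 9, and 10 slots are needed, so at most 9 can be filled.
An assignment achieving 9: Tue afternoon→Nakamura, Tue evening→Okafor, Wed morning→Vasquez, Wed afternoon→Ito, Wed evening→Diallo, Thu morning→Ito, Thu afternoon→Nakamura, Thu evening→Diallo, Fri morning→Santos.
Loads: Diallo 2/2, Nakamura 2/2, Vasquez 1/1, Okafor 1/1, Santos 1/1, Ito 2/2.

9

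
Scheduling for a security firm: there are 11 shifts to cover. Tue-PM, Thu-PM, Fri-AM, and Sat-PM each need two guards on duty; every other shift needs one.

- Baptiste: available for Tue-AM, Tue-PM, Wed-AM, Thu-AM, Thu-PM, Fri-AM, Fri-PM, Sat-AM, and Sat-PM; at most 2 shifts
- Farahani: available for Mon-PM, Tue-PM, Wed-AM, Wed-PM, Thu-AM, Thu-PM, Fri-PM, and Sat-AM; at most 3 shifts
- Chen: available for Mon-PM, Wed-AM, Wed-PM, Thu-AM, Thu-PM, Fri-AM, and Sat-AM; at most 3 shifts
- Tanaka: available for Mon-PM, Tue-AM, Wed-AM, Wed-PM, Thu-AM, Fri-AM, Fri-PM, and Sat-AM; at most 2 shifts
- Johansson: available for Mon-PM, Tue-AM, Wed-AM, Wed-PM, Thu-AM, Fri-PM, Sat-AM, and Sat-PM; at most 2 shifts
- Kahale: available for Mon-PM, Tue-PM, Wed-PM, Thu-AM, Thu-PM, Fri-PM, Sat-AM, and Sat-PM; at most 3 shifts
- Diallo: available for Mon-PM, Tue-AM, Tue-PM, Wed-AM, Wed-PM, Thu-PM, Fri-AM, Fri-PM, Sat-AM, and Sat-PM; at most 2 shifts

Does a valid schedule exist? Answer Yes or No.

Yes

One valid schedule: Mon-PM→Farahani, Tue-AM→Baptiste, Tue-PM→Baptiste+Farahani, Wed-AM→Farahani, Wed-PM→Chen, Thu-AM→Chen, Thu-PM→Kahale+Diallo, Fri-AM→Chen+Tanaka, Fri-PM→Tanaka, Sat-AM→Johansson, Sat-PM→Johansson+Kahale.
Loads: Baptiste 2/2, Farahani 3/3, Chen 3/3, Tanaka 2/2, Johansson 2/2, Kahale 2/3, Diallo 1/2 — all within limits.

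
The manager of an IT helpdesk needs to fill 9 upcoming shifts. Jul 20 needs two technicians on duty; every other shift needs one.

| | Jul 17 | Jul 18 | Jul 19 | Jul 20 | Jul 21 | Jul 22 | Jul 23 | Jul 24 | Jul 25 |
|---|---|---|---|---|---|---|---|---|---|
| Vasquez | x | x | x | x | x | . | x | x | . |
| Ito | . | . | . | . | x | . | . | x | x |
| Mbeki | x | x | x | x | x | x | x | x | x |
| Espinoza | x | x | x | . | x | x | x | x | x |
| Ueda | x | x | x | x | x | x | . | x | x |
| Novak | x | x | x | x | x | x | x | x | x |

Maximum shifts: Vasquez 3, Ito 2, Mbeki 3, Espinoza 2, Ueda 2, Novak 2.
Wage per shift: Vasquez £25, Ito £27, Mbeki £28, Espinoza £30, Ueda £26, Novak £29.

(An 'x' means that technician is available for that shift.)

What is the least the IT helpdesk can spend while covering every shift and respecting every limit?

£265

Picking the cheapest available technician for each shift independently would cost £253, but that ignores the shift limits.
An optimal schedule: Jul 17→Vasquez, Jul 18→Vasquez, Jul 19→Mbeki, Jul 20→Ueda+Mbeki, Jul 21→Ito, Jul 22→Ueda, Jul 23→Vasquez, Jul 24→Mbeki, Jul 25→Ito.
Total: 25 + 25 + 28 + 26 + 28 + 27 + 26 + 25 + 28 + 27 = £265.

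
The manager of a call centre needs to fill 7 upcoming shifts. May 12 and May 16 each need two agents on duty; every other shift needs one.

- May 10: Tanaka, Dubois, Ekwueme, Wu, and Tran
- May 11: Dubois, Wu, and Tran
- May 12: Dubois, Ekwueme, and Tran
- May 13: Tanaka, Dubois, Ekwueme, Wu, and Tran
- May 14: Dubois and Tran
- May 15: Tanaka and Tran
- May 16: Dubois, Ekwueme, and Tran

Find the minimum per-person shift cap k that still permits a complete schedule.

With 5 agents and 9 worker-slots to fill, someone must work at least ⌈9/5⌉ = 2 shifts, so k ≥ 2.
k = 2 works: May 10→Tanaka, May 11→Dubois, May 12→Ekwueme+Tran, May 13→Wu, May 14→Dubois, May 15→Tanaka, May 16→Ekwueme+Tran.
Loads: Tanaka 2, Dubois 2, Ekwueme 2, Wu 1, Tran 2 — all ≤ 2.

2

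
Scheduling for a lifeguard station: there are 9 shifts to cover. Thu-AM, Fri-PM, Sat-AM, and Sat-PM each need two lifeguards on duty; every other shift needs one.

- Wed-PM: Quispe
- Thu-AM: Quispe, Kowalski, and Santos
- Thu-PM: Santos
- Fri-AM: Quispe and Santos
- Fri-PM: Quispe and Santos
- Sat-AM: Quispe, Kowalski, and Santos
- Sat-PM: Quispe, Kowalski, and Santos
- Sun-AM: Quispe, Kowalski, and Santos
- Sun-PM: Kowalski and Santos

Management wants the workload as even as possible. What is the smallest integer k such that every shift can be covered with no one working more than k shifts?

With 3 lifeguards and 13 worker-slots to fill, someone must work at least ⌈13/3⌉ = 5 shifts, so k ≥ 5.
k = 5 works: Wed-PM→Quispe, Thu-AM→Quispe+Kowalski, Thu-PM→Santos, Fri-AM→Quispe, Fri-PM→Quispe+Santos, Sat-AM→Quispe+Kowalski, Sat-PM→Kowalski+Santos, Sun-AM→Kowalski, Sun-PM→Kowalski.
Loads: Quispe 5, Kowalski 5, Santos 3 — all ≤ 5.

5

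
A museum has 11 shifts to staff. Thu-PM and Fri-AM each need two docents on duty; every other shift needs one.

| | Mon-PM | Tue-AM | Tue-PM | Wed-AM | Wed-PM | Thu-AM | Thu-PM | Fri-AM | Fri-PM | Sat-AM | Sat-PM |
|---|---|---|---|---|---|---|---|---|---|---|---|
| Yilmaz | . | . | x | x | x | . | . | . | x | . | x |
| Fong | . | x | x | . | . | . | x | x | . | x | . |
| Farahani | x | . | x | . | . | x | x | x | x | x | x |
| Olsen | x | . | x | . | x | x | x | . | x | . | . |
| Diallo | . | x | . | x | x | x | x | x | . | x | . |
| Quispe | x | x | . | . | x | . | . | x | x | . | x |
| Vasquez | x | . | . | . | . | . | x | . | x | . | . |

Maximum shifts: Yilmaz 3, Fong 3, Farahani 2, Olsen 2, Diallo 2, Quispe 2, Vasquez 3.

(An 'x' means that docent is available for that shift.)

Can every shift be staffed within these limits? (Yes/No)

One valid schedule: Mon-PM→Farahani, Tue-AM→Fong, Tue-PM→Yilmaz, Wed-AM→Yilmaz, Wed-PM→Olsen, Thu-AM→Farahani, Thu-PM→Diallo+Vasquez, Fri-AM→Fong+Diallo, Fri-PM→Olsen, Sat-AM→Fong, Sat-PM→Yilmaz.
Loads: Yilmaz 3/3, Fong 3/3, Farahani 2/2, Olsen 2/2, Diallo 2/2, Quispe 0/2, Vasquez 1/3 — all within limits.

Yes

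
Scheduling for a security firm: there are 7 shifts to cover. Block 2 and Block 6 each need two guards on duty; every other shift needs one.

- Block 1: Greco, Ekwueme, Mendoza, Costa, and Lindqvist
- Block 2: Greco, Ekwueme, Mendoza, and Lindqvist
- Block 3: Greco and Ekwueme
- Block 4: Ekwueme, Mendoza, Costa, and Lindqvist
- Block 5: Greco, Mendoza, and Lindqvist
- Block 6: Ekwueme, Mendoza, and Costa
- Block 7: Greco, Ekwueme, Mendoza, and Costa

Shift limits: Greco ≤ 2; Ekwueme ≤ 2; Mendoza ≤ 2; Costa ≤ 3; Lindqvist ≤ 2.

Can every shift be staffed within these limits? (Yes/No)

One valid schedule: Block 1→Costa, Block 2→Mendoza+Lindqvist, Block 3→Greco, Block 4→Ekwueme, Block 5→Greco, Block 6→Ekwueme+Mendoza, Block 7→Costa.
Loads: Greco 2/2, Ekwueme 2/2, Mendoza 2/2, Costa 2/3, Lindqvist 1/2 — all within limits.

Yes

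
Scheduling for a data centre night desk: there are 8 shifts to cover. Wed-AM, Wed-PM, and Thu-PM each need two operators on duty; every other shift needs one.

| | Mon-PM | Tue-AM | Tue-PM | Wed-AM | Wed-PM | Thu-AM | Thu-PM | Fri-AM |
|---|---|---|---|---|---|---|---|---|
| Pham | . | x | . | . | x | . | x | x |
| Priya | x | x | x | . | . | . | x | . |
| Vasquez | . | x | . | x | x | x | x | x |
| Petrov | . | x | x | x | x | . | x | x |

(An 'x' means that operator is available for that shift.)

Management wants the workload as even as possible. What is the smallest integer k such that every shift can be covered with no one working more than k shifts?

With 4 operators and 11 worker-slots to fill, someone must work at least ⌈11/4⌉ = 3 shifts, so k ≥ 3.
k = 3 works: Mon-PM→Priya, Tue-AM→Pham, Tue-PM→Priya, Wed-AM→Vasquez+Petrov, Wed-PM→Pham+Vasquez, Thu-AM→Vasquez, Thu-PM→Priya+Petrov, Fri-AM→Pham.
Loads: Pham 3, Priya 3, Vasquez 3, Petrov 2 — all ≤ 3.

3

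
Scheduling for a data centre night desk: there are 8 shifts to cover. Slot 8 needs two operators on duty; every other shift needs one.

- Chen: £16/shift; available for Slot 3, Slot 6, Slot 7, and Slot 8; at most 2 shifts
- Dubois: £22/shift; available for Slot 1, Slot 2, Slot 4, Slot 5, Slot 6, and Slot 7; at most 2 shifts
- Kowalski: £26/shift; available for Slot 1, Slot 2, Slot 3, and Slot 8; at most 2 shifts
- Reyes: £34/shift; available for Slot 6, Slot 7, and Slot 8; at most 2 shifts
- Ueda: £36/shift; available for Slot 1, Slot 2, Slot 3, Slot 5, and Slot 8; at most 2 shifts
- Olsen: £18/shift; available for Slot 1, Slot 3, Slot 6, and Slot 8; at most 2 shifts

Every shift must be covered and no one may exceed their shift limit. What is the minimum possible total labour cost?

Slot 4 can only be covered by Dubois, so that assignment is forced.
Picking the cheapest available operator for each shift independently would cost £166, but that ignores the shift limits.
An optimal schedule: Slot 1→Olsen, Slot 2→Kowalski, Slot 3→Chen, Slot 4→Dubois, Slot 5→Dubois, Slot 6→Olsen, Slot 7→Chen, Slot 8→Kowalski+Reyes.
Total: 18 + 26 + 16 + 22 + 22 + 18 + 16 + 26 + 34 = £198.

£198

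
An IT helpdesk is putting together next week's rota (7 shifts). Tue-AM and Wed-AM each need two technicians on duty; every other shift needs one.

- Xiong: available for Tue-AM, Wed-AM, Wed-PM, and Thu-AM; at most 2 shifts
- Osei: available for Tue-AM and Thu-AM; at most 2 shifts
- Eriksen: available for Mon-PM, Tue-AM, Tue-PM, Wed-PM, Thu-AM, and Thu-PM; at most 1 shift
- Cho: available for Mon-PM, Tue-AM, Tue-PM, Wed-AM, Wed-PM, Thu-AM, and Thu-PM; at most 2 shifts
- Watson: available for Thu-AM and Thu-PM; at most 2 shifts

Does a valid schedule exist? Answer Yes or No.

No

Total capacity is 9 and 9 slots are needed, so capacity alone doesn't rule it out.
Shifts {Mon-PM, Tue-AM, Tue-PM, Wed-AM, Wed-PM} need 7 worker-slots in total, but the technicians available for any of those shifts (Xiong, Osei, Eriksen, and Cho) can supply at most 6 among them. So no valid schedule exists.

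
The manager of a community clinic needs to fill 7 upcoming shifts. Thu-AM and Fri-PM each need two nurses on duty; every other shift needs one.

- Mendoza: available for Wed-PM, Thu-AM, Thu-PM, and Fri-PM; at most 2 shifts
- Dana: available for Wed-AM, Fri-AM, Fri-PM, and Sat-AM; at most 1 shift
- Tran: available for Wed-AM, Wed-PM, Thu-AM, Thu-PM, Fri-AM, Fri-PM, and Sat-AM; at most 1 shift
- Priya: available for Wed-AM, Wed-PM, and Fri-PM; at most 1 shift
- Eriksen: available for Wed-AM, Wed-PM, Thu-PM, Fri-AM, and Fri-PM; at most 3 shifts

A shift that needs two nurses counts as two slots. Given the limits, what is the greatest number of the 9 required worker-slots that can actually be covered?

Total capacity across all nurses is 2+1+1+1+3 = 8, and 9 slots are needed, so at most 8 can be filled.
An assignment achieving 8: Wed-AM→Priya, Wed-PM→Eriksen, Thu-AM→Mendoza+Tran, Thu-PM→Mendoza, Fri-AM→Eriksen, Fri-PM→Eriksen, Sat-AM→Dana.
Loads: Mendoza 2/2, Dana 1/1, Tran 1/1, Priya 1/1, Eriksen 3/3.

8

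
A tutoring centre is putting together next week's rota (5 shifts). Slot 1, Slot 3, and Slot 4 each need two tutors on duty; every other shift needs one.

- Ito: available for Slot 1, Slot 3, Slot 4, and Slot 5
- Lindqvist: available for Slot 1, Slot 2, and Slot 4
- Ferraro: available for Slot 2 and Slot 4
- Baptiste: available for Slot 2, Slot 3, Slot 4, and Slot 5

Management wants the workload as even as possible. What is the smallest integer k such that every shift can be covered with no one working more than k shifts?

2

With 4 tutors and 8 worker-slots to fill, someone must work at least ⌈8/4⌉ = 2 shifts, so k ≥ 2.
k = 2 works: Slot 1→Ito+Lindqvist, Slot 2→Ferraro, Slot 3→Ito+Baptiste, Slot 4→Lindqvist+Ferraro, Slot 5→Baptiste.
Loads: Ito 2, Lindqvist 2, Ferraro 2, Baptiste 2 — all ≤ 2.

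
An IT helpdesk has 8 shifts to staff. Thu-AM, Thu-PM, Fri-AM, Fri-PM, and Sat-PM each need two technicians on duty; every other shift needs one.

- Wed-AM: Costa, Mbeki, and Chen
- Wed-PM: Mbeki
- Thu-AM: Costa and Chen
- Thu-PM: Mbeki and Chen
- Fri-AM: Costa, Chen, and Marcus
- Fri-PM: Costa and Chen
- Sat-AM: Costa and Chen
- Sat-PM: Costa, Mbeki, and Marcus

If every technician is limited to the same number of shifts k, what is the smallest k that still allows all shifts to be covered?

With 4 technicians and 13 worker-slots to fill, someone must work at least ⌈13/4⌉ = 4 shifts, so k ≥ 4.
k = 4 works: Wed-AM→Costa, Wed-PM→Mbeki, Thu-AM→Costa+Chen, Thu-PM→Mbeki+Chen, Fri-AM→Chen+Marcus, Fri-PM→Costa+Chen, Sat-AM→Costa, Sat-PM→Mbeki+Marcus.
Loads: Costa 4, Mbeki 3, Chen 4, Marcus 2 — all ≤ 4.

4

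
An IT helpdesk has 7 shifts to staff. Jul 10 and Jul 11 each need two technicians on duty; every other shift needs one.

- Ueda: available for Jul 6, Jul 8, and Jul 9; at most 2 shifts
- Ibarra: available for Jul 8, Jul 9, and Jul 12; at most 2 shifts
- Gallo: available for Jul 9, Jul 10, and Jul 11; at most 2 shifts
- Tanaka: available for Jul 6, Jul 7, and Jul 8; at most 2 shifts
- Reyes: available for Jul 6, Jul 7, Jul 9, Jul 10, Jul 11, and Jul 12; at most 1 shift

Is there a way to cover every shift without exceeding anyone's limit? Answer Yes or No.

No

Total capacity is 9 and 9 slots are needed, so capacity alone doesn't rule it out.
Shifts {Jul 10, Jul 11} need 4 worker-slots in total, but the technicians available for any of those shifts (Gallo and Reyes) can supply at most 3 among them. So no valid schedule exists.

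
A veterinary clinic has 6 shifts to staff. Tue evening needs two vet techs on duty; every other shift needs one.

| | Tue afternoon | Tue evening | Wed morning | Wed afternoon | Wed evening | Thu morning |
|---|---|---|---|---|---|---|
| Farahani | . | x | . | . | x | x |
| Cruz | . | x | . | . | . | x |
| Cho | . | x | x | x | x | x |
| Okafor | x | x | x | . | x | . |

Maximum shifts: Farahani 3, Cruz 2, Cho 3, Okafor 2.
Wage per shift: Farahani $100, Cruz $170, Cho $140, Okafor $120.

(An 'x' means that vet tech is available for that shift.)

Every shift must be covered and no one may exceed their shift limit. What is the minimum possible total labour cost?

Tue afternoon can only be covered by Okafor, so that assignment is forced.
Wed afternoon can only be covered by Cho, so that assignment is forced.
Picking the cheapest available vet tech for each shift independently would cost $800, but that ignores the shift limits.
An optimal schedule: Tue afternoon→Okafor, Tue evening→Farahani+Cho, Wed morning→Okafor, Wed afternoon→Cho, Wed evening→Farahani, Thu morning→Farahani.
Total: 120 + 100 + 140 + 120 + 140 + 100 + 100 = $820.

$820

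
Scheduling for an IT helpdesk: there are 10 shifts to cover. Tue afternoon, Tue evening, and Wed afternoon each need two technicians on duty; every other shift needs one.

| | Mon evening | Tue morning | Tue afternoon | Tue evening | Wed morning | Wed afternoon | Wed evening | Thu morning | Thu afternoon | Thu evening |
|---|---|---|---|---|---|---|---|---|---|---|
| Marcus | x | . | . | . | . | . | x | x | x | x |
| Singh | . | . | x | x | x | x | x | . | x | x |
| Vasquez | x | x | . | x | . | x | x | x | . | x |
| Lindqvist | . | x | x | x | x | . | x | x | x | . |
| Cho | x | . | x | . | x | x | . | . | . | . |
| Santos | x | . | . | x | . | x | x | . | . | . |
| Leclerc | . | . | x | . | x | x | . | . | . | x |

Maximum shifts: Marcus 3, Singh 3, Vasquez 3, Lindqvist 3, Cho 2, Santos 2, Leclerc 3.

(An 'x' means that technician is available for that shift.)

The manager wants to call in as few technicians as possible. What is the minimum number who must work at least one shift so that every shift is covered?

13 slots to fill and no one can take more than 3, so at least ⌈13/3⌉ = 5 technicians are needed.
Marcus, Singh, Vasquez, Lindqvist, and Cho alone can cover everything: Mon evening→Marcus, Tue morning→Vasquez, Tue afternoon→Singh+Lindqvist, Tue evening→Singh+Vasquez, Wed morning→Singh, Wed afternoon→Vasquez+Cho, Wed evening→Lindqvist, Thu morning→Marcus, Thu afternoon→Lindqvist, Thu evening→Marcus.

5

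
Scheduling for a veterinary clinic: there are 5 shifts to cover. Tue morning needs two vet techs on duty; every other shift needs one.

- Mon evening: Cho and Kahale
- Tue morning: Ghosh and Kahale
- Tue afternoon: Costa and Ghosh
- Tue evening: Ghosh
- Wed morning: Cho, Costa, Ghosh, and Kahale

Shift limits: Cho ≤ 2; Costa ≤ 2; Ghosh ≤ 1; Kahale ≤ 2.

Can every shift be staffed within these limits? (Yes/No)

No

Total capacity is 7 and 6 slots are needed, so capacity alone doesn't rule it out.
Shifts {Tue morning, Tue evening} need 3 worker-slots in total, but the vet techs available for any of those shifts (Ghosh and Kahale) can supply at most 2 among them. So no valid schedule exists.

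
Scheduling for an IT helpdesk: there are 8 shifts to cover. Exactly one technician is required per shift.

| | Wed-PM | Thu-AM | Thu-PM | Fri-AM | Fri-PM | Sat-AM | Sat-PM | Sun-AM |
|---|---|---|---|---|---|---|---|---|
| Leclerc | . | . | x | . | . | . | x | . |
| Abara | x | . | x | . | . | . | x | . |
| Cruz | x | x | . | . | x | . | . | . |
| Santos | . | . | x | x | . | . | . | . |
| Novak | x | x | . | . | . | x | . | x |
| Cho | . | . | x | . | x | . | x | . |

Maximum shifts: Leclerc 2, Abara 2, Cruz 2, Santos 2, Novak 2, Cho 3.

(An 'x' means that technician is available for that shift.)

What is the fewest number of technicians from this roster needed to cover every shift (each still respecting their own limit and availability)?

4

8 slots to fill and no one can take more than 3, so at least ⌈8/3⌉ = 3 technicians are needed.
Any 3 technicians together have capacity at most 3+2+2 = 7 < 8 slots, so 3 can never suffice.
Abara, Cruz, Santos, and Novak alone can cover everything: Wed-PM→Abara, Thu-AM→Cruz, Thu-PM→Santos, Fri-AM→Santos, Fri-PM→Cruz, Sat-AM→Novak, Sat-PM→Abara, Sun-AM→Novak.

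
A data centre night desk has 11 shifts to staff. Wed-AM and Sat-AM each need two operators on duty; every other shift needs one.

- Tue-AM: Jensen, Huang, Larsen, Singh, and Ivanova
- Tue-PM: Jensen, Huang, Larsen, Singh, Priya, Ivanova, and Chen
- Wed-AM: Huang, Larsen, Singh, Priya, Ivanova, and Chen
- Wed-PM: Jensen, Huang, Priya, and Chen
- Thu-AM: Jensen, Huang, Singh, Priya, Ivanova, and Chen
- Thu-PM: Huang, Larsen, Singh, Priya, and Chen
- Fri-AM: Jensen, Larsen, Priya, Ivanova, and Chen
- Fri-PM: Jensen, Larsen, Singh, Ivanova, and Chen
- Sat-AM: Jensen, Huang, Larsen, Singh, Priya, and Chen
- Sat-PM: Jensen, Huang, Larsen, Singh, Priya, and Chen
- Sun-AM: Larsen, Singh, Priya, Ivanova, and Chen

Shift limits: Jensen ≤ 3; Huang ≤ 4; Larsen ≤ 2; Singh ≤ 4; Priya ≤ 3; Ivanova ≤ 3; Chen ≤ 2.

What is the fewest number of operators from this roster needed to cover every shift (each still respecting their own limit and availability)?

13 slots to fill and no one can take more than 4, so at least ⌈13/4⌉ = 4 operators are needed.
Jensen, Huang, Larsen, and Singh alone can cover everything: Tue-AM→Huang, Tue-PM→Singh, Wed-AM→Huang+Larsen, Wed-PM→Jensen, Thu-AM→Jensen, Thu-PM→Huang, Fri-AM→Jensen, Fri-PM→Singh, Sat-AM→Huang+Singh, Sat-PM→Singh, Sun-AM→Larsen.

4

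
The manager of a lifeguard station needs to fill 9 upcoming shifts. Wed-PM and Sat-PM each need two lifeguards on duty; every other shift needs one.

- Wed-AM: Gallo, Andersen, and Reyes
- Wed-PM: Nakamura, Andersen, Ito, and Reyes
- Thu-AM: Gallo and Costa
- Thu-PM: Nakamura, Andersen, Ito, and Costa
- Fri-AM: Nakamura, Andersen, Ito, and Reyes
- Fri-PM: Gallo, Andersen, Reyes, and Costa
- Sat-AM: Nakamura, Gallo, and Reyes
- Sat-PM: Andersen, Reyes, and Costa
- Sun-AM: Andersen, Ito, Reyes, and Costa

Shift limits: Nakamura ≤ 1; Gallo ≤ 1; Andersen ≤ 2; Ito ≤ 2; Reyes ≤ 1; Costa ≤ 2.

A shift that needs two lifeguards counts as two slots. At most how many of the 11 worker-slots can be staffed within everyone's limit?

9

Total capacity across all lifeguards is 1+1+2+2+1+2 = 9, and 11 slots are needed, so at most 9 can be filled.
An assignment achieving 9: Wed-AM→Andersen, Wed-PM→Ito, Thu-AM→Gallo, Thu-PM→Ito, Fri-PM→Costa, Sat-AM→Nakamura, Sat-PM→Andersen+Reyes, Sun-AM→Costa.
Loads: Nakamura 1/1, Gallo 1/1, Andersen 2/2, Ito 2/2, Reyes 1/1, Costa 2/2.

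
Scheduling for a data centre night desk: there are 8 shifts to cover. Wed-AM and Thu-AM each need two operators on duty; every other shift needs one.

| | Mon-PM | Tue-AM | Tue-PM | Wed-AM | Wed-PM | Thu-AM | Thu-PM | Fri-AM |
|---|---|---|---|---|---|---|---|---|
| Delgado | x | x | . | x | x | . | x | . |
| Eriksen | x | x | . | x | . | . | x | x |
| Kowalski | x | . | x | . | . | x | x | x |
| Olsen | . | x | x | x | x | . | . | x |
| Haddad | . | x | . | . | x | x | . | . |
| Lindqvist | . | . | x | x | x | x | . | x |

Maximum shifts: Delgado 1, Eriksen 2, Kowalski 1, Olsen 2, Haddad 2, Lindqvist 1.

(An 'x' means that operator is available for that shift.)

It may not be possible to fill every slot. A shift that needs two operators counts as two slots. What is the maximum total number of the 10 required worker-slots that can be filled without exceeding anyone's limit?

Total capacity across all operators is 1+2+1+2+2+1 = 9, and 10 slots are needed, so at most 9 can be filled.
An assignment achieving 9: Mon-PM→Delgado, Tue-AM→Eriksen, Tue-PM→Kowalski, Wed-AM→Olsen, Wed-PM→Haddad, Thu-AM→Haddad+Lindqvist, Thu-PM→Eriksen, Fri-AM→Olsen.
Loads: Delgado 1/1, Eriksen 2/2, Kowalski 1/1, Olsen 2/2, Haddad 2/2, Lindqvist 1/1.

9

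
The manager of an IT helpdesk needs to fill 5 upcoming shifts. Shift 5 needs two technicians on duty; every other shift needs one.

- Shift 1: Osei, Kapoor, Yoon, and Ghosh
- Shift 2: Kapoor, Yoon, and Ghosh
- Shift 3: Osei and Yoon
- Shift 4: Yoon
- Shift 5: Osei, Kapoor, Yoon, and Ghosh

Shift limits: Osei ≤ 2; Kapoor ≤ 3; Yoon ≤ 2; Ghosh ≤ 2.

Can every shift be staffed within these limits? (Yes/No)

Shift 4 can only be covered by Yoon, so that assignment is forced.
One valid schedule: Shift 1→Osei, Shift 2→Kapoor, Shift 3→Osei, Shift 4→Yoon, Shift 5→Kapoor+Yoon.
Loads: Osei 2/2, Kapoor 2/3, Yoon 2/2, Ghosh 0/2 — all within limits.

Yes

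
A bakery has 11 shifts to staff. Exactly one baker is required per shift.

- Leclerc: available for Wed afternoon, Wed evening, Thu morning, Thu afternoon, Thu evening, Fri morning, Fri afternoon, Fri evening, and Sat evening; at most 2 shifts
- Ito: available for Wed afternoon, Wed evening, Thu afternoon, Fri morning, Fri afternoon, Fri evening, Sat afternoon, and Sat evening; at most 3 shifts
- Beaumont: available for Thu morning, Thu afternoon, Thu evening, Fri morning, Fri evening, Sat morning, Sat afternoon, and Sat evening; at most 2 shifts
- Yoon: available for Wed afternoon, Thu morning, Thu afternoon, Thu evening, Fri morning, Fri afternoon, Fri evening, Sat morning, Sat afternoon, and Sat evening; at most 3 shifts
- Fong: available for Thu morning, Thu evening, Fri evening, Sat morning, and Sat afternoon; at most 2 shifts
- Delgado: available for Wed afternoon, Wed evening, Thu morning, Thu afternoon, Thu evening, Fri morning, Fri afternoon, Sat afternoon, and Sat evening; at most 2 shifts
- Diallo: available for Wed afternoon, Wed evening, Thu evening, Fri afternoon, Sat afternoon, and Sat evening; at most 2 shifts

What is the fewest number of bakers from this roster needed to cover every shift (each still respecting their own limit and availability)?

5

11 slots to fill and no one can take more than 3, so at least ⌈11/3⌉ = 4 bakers are needed.
Any 4 bakers together have capacity at most 3+3+2+2 = 10 < 11 slots, so 4 can never suffice.
Leclerc, Ito, Beaumont, Yoon, and Fong alone can cover everything: Wed afternoon→Leclerc, Wed evening→Leclerc, Thu morning→Beaumont, Thu afternoon→Ito, Thu evening→Yoon, Fri morning→Ito, Fri afternoon→Ito, Fri evening→Fong, Sat morning→Beaumont, Sat afternoon→Yoon, Sat evening→Yoon.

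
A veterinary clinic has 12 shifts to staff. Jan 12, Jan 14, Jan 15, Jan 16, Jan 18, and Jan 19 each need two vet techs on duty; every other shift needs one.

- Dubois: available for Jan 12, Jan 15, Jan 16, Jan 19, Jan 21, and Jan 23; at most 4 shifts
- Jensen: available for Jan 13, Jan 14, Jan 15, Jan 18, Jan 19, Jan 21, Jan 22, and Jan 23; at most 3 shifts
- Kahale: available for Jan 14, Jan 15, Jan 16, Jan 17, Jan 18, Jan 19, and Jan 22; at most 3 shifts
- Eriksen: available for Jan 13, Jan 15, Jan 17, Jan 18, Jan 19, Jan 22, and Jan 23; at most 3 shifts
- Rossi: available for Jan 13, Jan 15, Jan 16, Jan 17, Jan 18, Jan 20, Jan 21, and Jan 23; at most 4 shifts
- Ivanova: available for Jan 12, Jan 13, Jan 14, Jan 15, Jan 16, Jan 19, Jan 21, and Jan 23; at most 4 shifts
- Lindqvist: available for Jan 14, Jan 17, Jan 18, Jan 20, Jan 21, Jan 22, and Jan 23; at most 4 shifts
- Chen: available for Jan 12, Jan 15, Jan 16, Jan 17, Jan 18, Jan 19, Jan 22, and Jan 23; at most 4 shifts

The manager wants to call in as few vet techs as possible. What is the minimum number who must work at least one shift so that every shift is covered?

5

18 slots to fill and no one can take more than 4, so at least ⌈18/4⌉ = 5 vet techs are needed.
Dubois, Jensen, Kahale, Rossi, and Ivanova alone can cover everything: Jan 12→Dubois+Ivanova, Jan 13→Jensen, Jan 14→Jensen+Kahale, Jan 15→Rossi+Ivanova, Jan 16→Rossi+Ivanova, Jan 17→Kahale, Jan 18→Kahale+Rossi, Jan 19→Dubois+Ivanova, Jan 20→Rossi, Jan 21→Dubois, Jan 22→Jensen, Jan 23→Dubois.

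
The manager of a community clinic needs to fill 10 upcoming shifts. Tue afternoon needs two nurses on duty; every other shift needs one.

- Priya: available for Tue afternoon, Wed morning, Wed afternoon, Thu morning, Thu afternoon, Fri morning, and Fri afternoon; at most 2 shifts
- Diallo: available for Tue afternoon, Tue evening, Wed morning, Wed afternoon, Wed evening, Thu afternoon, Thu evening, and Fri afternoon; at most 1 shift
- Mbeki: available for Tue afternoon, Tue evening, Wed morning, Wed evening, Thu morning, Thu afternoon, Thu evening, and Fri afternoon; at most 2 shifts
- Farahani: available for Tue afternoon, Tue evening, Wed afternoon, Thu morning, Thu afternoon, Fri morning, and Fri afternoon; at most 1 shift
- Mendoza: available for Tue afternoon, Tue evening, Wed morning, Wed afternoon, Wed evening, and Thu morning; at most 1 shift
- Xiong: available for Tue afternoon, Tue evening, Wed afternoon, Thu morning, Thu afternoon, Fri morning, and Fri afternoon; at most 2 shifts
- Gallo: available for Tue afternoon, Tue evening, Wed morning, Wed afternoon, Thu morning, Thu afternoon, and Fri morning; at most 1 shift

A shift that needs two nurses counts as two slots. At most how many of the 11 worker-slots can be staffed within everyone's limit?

10

Total capacity across all nurses is 2+1+2+1+1+2+1 = 10, and 11 slots are needed, so at most 10 can be filled.
An assignment achieving 10: Tue afternoon→Gallo, Tue evening→Farahani, Wed morning→Priya, Wed afternoon→Mendoza, Wed evening→Mbeki, Thu morning→Xiong, Thu afternoon→Xiong, Thu evening→Diallo, Fri morning→Priya, Fri afternoon→Mbeki.
Loads: Priya 2/2, Diallo 1/1, Mbeki 2/2, Farahani 1/1, Mendoza 1/1, Xiong 2/2, Gallo 1/1.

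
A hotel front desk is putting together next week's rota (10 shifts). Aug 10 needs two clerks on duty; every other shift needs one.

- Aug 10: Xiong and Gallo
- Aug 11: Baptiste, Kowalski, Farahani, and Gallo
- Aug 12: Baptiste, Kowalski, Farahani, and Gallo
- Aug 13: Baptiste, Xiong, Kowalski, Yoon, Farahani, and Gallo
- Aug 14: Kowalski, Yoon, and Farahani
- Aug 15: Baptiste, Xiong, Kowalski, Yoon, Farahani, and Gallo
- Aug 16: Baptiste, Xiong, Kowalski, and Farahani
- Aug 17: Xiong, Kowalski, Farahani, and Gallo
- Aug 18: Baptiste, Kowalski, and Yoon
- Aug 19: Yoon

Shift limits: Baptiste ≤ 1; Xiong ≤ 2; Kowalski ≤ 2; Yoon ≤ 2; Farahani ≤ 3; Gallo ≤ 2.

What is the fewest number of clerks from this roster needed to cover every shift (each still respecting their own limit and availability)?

11 slots to fill and no one can take more than 3, so at least ⌈11/3⌉ = 4 clerks are needed.
Any 4 clerks together have capacity at most 3+2+2+2 = 9 < 11 slots, so 4 can never suffice.
Xiong, Kowalski, Yoon, Farahani, and Gallo alone can cover everything: Aug 10→Xiong+Gallo, Aug 11→Kowalski, Aug 12→Farahani, Aug 13→Farahani, Aug 14→Yoon, Aug 15→Gallo, Aug 16→Xiong, Aug 17→Farahani, Aug 18→Kowalski, Aug 19→Yoon.

5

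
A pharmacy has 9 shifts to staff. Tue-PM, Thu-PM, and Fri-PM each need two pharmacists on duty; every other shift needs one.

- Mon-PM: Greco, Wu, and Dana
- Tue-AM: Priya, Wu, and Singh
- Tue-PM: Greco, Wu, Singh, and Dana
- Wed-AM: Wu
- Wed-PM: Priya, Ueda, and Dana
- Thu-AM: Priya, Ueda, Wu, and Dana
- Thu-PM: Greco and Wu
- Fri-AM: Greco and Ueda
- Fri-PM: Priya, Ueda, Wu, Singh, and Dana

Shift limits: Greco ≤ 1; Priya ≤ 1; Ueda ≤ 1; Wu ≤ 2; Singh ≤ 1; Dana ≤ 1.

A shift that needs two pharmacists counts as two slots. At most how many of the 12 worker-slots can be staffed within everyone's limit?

Total capacity across all pharmacists is 1+1+1+2+1+1 = 7, and 12 slots are needed, so at most 7 can be filled.
An assignment achieving 7: Mon-PM→Dana, Tue-AM→Priya, Tue-PM→Singh, Wed-AM→Wu, Thu-PM→Greco+Wu, Fri-AM→Ueda.
Loads: Greco 1/1, Priya 1/1, Ueda 1/1, Wu 2/2, Singh 1/1, Dana 1/1.

7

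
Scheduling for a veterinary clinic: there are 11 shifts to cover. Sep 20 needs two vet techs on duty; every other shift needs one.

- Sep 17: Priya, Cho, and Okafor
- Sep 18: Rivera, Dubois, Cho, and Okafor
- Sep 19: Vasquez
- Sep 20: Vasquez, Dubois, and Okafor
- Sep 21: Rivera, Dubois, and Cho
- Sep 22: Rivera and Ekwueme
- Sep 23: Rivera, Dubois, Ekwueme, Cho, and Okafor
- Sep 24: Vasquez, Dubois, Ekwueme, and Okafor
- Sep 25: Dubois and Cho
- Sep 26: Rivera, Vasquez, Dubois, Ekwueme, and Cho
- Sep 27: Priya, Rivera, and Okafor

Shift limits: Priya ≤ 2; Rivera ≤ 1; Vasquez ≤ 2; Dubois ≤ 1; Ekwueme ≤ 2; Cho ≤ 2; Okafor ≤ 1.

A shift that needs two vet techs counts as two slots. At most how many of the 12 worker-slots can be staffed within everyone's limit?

11

Total capacity across all vet techs is 2+1+2+1+2+2+1 = 11, and 12 slots are needed, so at most 11 can be filled.
An assignment achieving 11: Sep 17→Priya, Sep 18→Cho, Sep 19→Vasquez, Sep 20→Vasquez+Okafor, Sep 21→Cho, Sep 22→Rivera, Sep 23→Ekwueme, Sep 24→Ekwueme, Sep 25→Dubois, Sep 27→Priya.
Loads: Priya 2/2, Rivera 1/1, Vasquez 2/2, Dubois 1/1, Ekwueme 2/2, Cho 2/2, Okafor 1/1.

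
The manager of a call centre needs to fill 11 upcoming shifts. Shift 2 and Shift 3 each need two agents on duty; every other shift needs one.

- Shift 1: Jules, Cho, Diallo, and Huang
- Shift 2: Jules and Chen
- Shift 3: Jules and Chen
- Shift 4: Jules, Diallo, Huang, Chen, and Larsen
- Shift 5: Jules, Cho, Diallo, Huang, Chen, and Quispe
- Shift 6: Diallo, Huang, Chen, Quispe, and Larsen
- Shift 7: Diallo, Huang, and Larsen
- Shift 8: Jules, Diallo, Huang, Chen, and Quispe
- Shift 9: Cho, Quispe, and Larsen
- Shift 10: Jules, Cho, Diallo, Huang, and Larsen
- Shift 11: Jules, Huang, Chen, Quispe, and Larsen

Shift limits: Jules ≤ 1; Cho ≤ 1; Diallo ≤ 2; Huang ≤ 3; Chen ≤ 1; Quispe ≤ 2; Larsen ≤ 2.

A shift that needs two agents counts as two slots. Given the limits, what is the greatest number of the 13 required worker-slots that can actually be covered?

Total capacity across all agents is 1+1+2+3+1+2+2 = 12, and 13 slots are needed, so at most 12 can be filled.
Shifts {Shift 2, Shift 3} need 4 slots but only Jules and Chen are available for them, supplying at most 2 — so at least 2 slots must go unfilled.
An assignment achieving 11: Shift 1→Diallo, Shift 2→Jules+Chen, Shift 4→Huang, Shift 5→Quispe, Shift 6→Huang, Shift 7→Diallo, Shift 8→Huang, Shift 9→Cho, Shift 10→Larsen, Shift 11→Quispe.
Loads: Jules 1/1, Cho 1/1, Diallo 2/2, Huang 3/3, Chen 1/1, Quispe 2/2, Larsen 1/2.

11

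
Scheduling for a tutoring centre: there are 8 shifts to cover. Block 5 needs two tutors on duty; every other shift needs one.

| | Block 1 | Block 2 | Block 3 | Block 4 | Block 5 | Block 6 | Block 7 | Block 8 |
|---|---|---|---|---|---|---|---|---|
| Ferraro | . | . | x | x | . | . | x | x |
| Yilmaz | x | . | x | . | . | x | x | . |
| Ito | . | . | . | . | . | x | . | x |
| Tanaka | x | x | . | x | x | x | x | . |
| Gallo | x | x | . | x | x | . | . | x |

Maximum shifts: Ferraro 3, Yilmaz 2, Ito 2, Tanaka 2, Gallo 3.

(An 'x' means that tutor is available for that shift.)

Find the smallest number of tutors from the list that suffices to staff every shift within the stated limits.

9 slots to fill and no one can take more than 3, so at least ⌈9/3⌉ = 3 tutors are needed.
Any 3 tutors together have capacity at most 3+3+2 = 8 < 9 slots, so 3 can never suffice.
Ferraro, Yilmaz, Tanaka, and Gallo alone can cover everything: Block 1→Yilmaz, Block 2→Tanaka, Block 3→Ferraro, Block 4→Gallo, Block 5→Tanaka+Gallo, Block 6→Yilmaz, Block 7→Ferraro, Block 8→Ferraro.

4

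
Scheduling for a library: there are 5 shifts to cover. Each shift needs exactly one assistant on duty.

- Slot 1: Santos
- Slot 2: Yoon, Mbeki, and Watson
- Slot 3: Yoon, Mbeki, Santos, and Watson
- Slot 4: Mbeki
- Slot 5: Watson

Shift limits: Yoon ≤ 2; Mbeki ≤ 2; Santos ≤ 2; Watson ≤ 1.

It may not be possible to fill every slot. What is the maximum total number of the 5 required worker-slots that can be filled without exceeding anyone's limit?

5

Total capacity across all assistants is 2+2+2+1 = 7, and 5 slots are needed, so at most 5 can be filled.
An assignment achieving 5: Slot 1→Santos, Slot 2→Yoon, Slot 3→Yoon, Slot 4→Mbeki, Slot 5→Watson.
Loads: Yoon 2/2, Mbeki 1/2, Santos 1/2, Watson 1/1.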